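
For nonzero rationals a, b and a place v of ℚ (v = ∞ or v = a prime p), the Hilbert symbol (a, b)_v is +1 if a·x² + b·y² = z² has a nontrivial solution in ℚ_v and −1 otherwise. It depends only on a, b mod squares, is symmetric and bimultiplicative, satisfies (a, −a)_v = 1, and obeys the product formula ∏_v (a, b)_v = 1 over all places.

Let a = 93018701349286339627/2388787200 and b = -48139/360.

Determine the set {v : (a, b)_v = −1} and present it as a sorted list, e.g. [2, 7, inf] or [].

Mod squares: a ≡ 374, b ≡ -910. Check v ∈ {∞, 2, 3, 5, 7, 11, 13, 17, 23}.
v=5: a=5^-2·(≡4), b=5^-1·(≡3) mod 5; (4|5)=+1, (3|5)=-1; (−1)^{-2·-1·2}·(+1)^-1·(-1)^-2 = +1.
v=13: a=13^4·(≡3), b=13^1·(≡6) mod 13; (3|13)=+1, (6|13)=-1; (−1)^{4·1·6}·(+1)^1·(-1)^4 = +1.
v=3: a=3^-6·(≡2), b=3^-2·(≡2) mod 3; (2|3)=-1, (2|3)=-1; (−1)^{-6·-2·1}·(-1)^-2·(-1)^-6 = +1.
v=2: v_2(a)=-17, v_2(b)=-3; units ≡ 3, 1 (mod 8); ε·ε+αω+βω = 1·0+-17·0+-3·1 ≡ 1  ⇒  (a,b)_2 = -1.
v=17: a=17^1·(≡5), b=17^0·(≡13) mod 17; (5|17)=-1, (13|17)=+1; (−1)^{1·0·8}·(-1)^0·(+1)^1 = +1.
v=11: a=11^1·(≡4), b=11^0·(≡1) mod 11; (4|11)=+1, (1|11)=+1; (−1)^{1·0·5}·(+1)^0·(+1)^1 = +1.
v=23: a=23^6·(≡9), b=23^2·(≡20) mod 23; (9|23)=+1, (20|23)=-1; (−1)^{6·2·11}·(+1)^2·(-1)^6 = +1.
v=∞: 374 > 0 and -910 < 0  ⇒  (a,b)_∞ = +1.
v=7: a=7^6·(≡6), b=7^1·(≡6) mod 7; (6|7)=-1, (6|7)=-1; (−1)^{6·1·3}·(-1)^1·(-1)^6 = -1.
Ram(374, -910) = {2, 7}; no ℚ_2-point on the conic.

[2, 7]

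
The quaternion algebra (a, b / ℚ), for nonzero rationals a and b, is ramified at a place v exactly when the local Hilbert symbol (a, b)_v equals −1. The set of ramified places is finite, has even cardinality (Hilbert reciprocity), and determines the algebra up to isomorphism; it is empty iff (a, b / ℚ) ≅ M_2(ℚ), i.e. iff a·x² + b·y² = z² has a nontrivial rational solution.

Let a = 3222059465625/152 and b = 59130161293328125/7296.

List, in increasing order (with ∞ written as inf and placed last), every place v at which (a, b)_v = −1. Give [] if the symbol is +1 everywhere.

[5, 7]

(a, b) ≡ (3990, 1482) mod (ℚ^×)²; places V = {2, 3, 5, 7, 11, 13, 19, ∞}.
(a,b)_13: α=2, u≡4; β=3, v≡1 (mod 13); (4|13)=+1, (1|13)=+1; sign (−1)^0·+1^3·+1^2 = +1.
(a,b)_11: α=2, u≡6; β=4, v≡2 (mod 11); (6|11)=-1, (2|11)=-1; sign (−1)^0·-1^4·-1^2 = +1.
(a,b)_∞: sgn(3990)=+, sgn(1482)=+, so +1.
(a,b)_5: α=5, u≡2; β=6, v≡3 (mod 5); (2|5)=-1, (3|5)=-1; sign (−1)^0·-1^6·-1^5 = -1.
(a,b)_7: α=5, u≡5; β=6, v≡5 (mod 7); (5|7)=-1, (5|7)=-1; sign (−1)^0·-1^6·-1^5 = -1.
(a,b)_19: α=-1, u≡17; β=-1, v≡3 (mod 19); (17|19)=+1, (3|19)=-1; sign (−1)^1·+1^-1·-1^-1 = +1.
(a,b)_2: α=-3, β=-7; u≡3, v≡5 (mod 8); ε(u)ε(v)=1·0, αω(v)=-3·1, βω(u)=-7·1; sum ≡ 0  ⇒  +1.
(a,b)_3: α=1, u≡1; β=-1, v≡2 (mod 3); (1|3)=+1, (2|3)=-1; sign (−1)^1·+1^-1·-1^1 = +1.
|Ram(3990, 1482)| = 2, even; anisotropic at {5, 7}.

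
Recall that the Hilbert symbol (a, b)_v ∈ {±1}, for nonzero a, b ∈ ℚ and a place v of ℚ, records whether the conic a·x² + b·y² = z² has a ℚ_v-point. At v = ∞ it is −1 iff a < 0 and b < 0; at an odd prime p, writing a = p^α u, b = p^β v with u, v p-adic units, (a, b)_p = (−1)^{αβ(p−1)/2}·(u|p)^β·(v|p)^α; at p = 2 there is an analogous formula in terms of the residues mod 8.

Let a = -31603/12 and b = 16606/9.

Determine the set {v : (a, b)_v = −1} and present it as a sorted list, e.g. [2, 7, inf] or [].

(a, b) ≡ (-561, 46) mod (ℚ^×)²; places V = {2, 3, 11, 13, 17, 19, 23, ∞}.
(a,b)_13: α=2, u≡5; β=0, v≡2 (mod 13); (5|13)=-1, (2|13)=-1; sign (−1)^0·-1^0·-1^2 = +1.
(a,b)_11: α=1, u≡9; β=0, v≡2 (mod 11); (9|11)=+1, (2|11)=-1; sign (−1)^0·+1^0·-1^1 = -1.
(a,b)_19: α=0, u≡9; β=2, v≡3 (mod 19); (9|19)=+1, (3|19)=-1; sign (−1)^0·+1^2·-1^0 = +1.
(a,b)_2: α=-2, β=1; u≡7, v≡7 (mod 8); ε(u)ε(v)=1·1, αω(v)=-2·0, βω(u)=1·0; sum ≡ 1  ⇒  -1.
(a,b)_17: α=1, u≡8; β=0, v≡11 (mod 17); (8|17)=+1, (11|17)=-1; sign (−1)^0·+1^0·-1^1 = -1.
(a,b)_3: α=-1, u≡2; β=-2, v≡1 (mod 3); (2|3)=-1, (1|3)=+1; sign (−1)^0·-1^-2·+1^-1 = +1.
(a,b)_23: α=0, u≡21; β=1, v≡1 (mod 23); (21|23)=-1, (1|23)=+1; sign (−1)^0·-1^1·+1^0 = -1.
(a,b)_∞: sgn(-561)=−, sgn(46)=+, so +1.
Ram(-561, 46) = {2, 11, 17, 23}; no ℚ_2-point on the conic.

[2, 11, 17, 23]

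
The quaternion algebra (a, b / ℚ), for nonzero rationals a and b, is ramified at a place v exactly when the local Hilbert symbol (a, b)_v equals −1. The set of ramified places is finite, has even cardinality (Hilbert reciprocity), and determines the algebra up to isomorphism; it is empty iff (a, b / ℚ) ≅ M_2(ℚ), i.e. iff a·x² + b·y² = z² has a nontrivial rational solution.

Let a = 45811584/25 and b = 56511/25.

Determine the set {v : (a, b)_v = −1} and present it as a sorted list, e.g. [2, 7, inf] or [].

(a, b) ≡ (79534, 6279) mod (ℚ^×)²; places V = {2, 3, 5, 7, 13, 19, 23, ∞}.
(a,b)_13: α=1, u≡7; β=1, v≡8 (mod 13); (7|13)=-1, (8|13)=-1; sign (−1)^0·-1^1·-1^1 = +1.
(a,b)_7: α=1, u≡4; β=1, v≡4 (mod 7); (4|7)=+1, (4|7)=+1; sign (−1)^1·+1^1·+1^1 = -1.
(a,b)_∞: sgn(79534)=+, sgn(6279)=+, so +1.
(a,b)_23: α=1, u≡4; β=1, v≡21 (mod 23); (4|23)=+1, (21|23)=-1; sign (−1)^1·+1^1·-1^1 = +1.
(a,b)_3: α=2, u≡1; β=3, v≡2 (mod 3); (1|3)=+1, (2|3)=-1; sign (−1)^0·+1^3·-1^2 = +1.
(a,b)_2: α=7, β=0; u≡7, v≡7 (mod 8); ε(u)ε(v)=1·1, αω(v)=7·0, βω(u)=0·0; sum ≡ 1  ⇒  -1.
(a,b)_5: α=-2, u≡4; β=-2, v≡1 (mod 5); (4|5)=+1, (1|5)=+1; sign (−1)^0·+1^-2·+1^-2 = +1.
(a,b)_19: α=1, u≡6; β=0, v≡4 (mod 19); (6|19)=+1, (4|19)=+1; sign (−1)^0·+1^0·+1^1 = +1.
Ram(79534, 6279) = {2, 7}; no ℚ_2-point on the conic.

[2, 7]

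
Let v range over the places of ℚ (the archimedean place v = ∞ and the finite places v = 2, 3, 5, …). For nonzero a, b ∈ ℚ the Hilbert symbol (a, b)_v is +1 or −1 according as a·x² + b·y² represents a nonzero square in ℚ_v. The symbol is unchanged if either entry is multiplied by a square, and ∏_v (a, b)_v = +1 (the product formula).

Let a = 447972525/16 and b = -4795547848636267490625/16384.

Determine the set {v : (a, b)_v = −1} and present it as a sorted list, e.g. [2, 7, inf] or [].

(a, b) ≡ (1309, -36465) mod (ℚ^×)²; places V = {2, 3, 5, 7, 11, 13, 17, ∞}.
(a,b)_2: α=-4, β=-14; u≡5, v≡7 (mod 8); ε(u)ε(v)=0·1, αω(v)=-4·0, βω(u)=-14·1; sum ≡ 0  ⇒  +1.
(a,b)_7: α=1, u≡5; β=0, v≡6 (mod 7); (5|7)=-1, (6|7)=-1; sign (−1)^0·-1^0·-1^1 = -1.
(a,b)_3: α=4, u≡1; β=7, v≡1 (mod 3); (1|3)=+1, (1|3)=+1; sign (−1)^0·+1^7·+1^4 = +1.
(a,b)_∞: sgn(1309)=+, sgn(-36465)=−, so +1.
(a,b)_5: α=2, u≡1; β=5, v≡2 (mod 5); (1|5)=+1, (2|5)=-1; sign (−1)^0·+1^5·-1^2 = +1.
(a,b)_17: α=1, u≡1; β=5, v≡12 (mod 17); (1|17)=+1, (12|17)=-1; sign (−1)^0·+1^5·-1^1 = -1.
(a,b)_11: α=1, u≡5; β=3, v≡7 (mod 11); (5|11)=+1, (7|11)=-1; sign (−1)^1·+1^3·-1^1 = +1.
(a,b)_13: α=2, u≡4; β=5, v≡1 (mod 13); (4|13)=+1, (1|13)=+1; sign (−1)^0·+1^5·+1^2 = +1.
|Ram(1309, -36465)| = 2, even; anisotropic at {7, 17}.

[7, 17]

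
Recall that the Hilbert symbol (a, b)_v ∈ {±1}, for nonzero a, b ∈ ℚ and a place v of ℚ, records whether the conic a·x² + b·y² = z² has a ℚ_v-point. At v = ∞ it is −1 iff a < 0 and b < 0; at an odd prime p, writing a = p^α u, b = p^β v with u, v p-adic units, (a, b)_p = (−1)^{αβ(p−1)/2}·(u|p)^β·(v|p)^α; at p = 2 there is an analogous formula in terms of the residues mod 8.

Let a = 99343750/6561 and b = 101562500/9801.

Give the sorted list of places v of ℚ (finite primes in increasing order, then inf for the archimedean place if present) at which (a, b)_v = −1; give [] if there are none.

[5, 11]

Mod squares: a ≡ 22, b ≡ 65. Check v ∈ {∞, 2, 3, 5, 11, 13, 17}.
v=11: a=11^1·(≡6), b=11^-2·(≡7) mod 11; (6|11)=-1, (7|11)=-1; (−1)^{1·-2·5}·(-1)^-2·(-1)^1 = -1.
v=∞: 22 > 0 and 65 > 0  ⇒  (a,b)_∞ = +1.
v=5: a=5^6·(≡3), b=5^9·(≡2) mod 5; (3|5)=-1, (2|5)=-1; (−1)^{6·9·2}·(-1)^9·(-1)^6 = -1.
v=17: a=17^2·(≡7), b=17^0·(≡7) mod 17; (7|17)=-1, (7|17)=-1; (−1)^{2·0·8}·(-1)^0·(-1)^2 = +1.
v=2: v_2(a)=1, v_2(b)=2; units ≡ 3, 1 (mod 8); ε·ε+αω+βω = 1·0+1·0+2·1 ≡ 0  ⇒  (a,b)_2 = +1.
v=3: a=3^-8·(≡1), b=3^-4·(≡2) mod 3; (1|3)=+1, (2|3)=-1; (−1)^{-8·-4·1}·(+1)^-4·(-1)^-8 = +1.
v=13: a=13^0·(≡10), b=13^1·(≡6) mod 13; (10|13)=+1, (6|13)=-1; (−1)^{0·1·6}·(+1)^1·(-1)^0 = +1.
(22, 65 / ℚ) ramifies at {5, 11}: a division algebra.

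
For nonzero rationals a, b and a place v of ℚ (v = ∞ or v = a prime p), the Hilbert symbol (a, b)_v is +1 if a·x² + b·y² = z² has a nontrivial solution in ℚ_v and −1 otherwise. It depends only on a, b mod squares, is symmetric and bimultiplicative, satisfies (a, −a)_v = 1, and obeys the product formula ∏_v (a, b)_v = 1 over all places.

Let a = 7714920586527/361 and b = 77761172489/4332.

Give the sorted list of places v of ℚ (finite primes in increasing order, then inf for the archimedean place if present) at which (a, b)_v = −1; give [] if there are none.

Mod squares: a ≡ 69223, b ≡ 4776387. Check v ∈ {∞, 2, 3, 7, 11, 13, 17, 19, 23, 29, 31}.
v=17: a=17^2·(≡1), b=17^2·(≡15) mod 17; (1|17)=+1, (15|17)=+1; (−1)^{2·2·8}·(+1)^2·(+1)^2 = +1.
v=31: a=31^1·(≡16), b=31^1·(≡16) mod 31; (16|31)=+1, (16|31)=+1; (−1)^{1·1·15}·(+1)^1·(+1)^1 = -1.
v=3: a=3^6·(≡1), b=3^-1·(≡2) mod 3; (1|3)=+1, (2|3)=-1; (−1)^{6·-1·1}·(+1)^-1·(-1)^6 = +1.
v=11: a=11^1·(≡1), b=11^1·(≡5) mod 11; (1|11)=+1, (5|11)=+1; (−1)^{1·1·5}·(+1)^1·(+1)^1 = -1.
v=13: a=13^0·(≡5), b=13^2·(≡6) mod 13; (5|13)=-1, (6|13)=-1; (−1)^{0·2·6}·(-1)^2·(-1)^0 = +1.
v=7: a=7^1·(≡3), b=7^1·(≡1) mod 7; (3|7)=-1, (1|7)=+1; (−1)^{1·1·3}·(-1)^1·(+1)^1 = +1.
v=29: a=29^1·(≡23), b=29^1·(≡15) mod 29; (23|29)=+1, (15|29)=-1; (−1)^{1·1·14}·(+1)^1·(-1)^1 = -1.
v=19: a=19^-2·(≡9), b=19^-2·(≡3) mod 19; (9|19)=+1, (3|19)=-1; (−1)^{-2·-2·9}·(+1)^-2·(-1)^-2 = +1.
v=2: v_2(a)=0, v_2(b)=-2; units ≡ 7, 3 (mod 8); ε·ε+αω+βω = 1·1+0·1+-2·0 ≡ 1  ⇒  (a,b)_2 = -1.
v=23: a=23^2·(≡1), b=23^1·(≡1) mod 23; (1|23)=+1, (1|23)=+1; (−1)^{2·1·11}·(+1)^1·(+1)^2 = +1.
v=∞: 69223 > 0 and 4776387 > 0  ⇒  (a,b)_∞ = +1.
|Ram(69223, 4776387)| = 4, even; anisotropic at {2, 11, 29, 31}.

[2, 11, 29, 31]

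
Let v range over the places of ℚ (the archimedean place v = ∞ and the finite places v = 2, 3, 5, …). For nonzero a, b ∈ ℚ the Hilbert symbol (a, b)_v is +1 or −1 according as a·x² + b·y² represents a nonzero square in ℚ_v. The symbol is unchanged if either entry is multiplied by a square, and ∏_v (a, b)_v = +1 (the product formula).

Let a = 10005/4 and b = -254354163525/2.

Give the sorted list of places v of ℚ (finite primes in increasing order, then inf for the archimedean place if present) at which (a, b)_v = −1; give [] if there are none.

Mod squares: a ≡ 10005, b ≡ -42. Check v ∈ {∞, 2, 3, 5, 7, 11, 23, 29}.
v=5: a=5^1·(≡4), b=5^2·(≡2) mod 5; (4|5)=+1, (2|5)=-1; (−1)^{1·2·2}·(+1)^2·(-1)^1 = -1.
v=7: a=7^0·(≡4), b=7^1·(≡2) mod 7; (4|7)=+1, (2|7)=+1; (−1)^{0·1·3}·(+1)^1·(+1)^0 = +1.
v=29: a=29^1·(≡21), b=29^2·(≡6) mod 29; (21|29)=-1, (6|29)=+1; (−1)^{1·2·14}·(-1)^2·(+1)^1 = +1.
v=23: a=23^1·(≡11), b=23^2·(≡1) mod 23; (11|23)=-1, (1|23)=+1; (−1)^{1·2·11}·(-1)^2·(+1)^1 = +1.
v=∞: 10005 > 0 and -42 < 0  ⇒  (a,b)_∞ = +1.
v=11: a=11^0·(≡7), b=11^2·(≡7) mod 11; (7|11)=-1, (7|11)=-1; (−1)^{0·2·5}·(-1)^2·(-1)^0 = +1.
v=3: a=3^1·(≡2), b=3^3·(≡1) mod 3; (2|3)=-1, (1|3)=+1; (−1)^{1·3·1}·(-1)^3·(+1)^1 = +1.
v=2: v_2(a)=-2, v_2(b)=-1; units ≡ 5, 3 (mod 8); ε·ε+αω+βω = 0·1+-2·1+-1·1 ≡ 1  ⇒  (a,b)_2 = -1.
(10005, -42 / ℚ) ramifies at {2, 5}: a division algebra.

[2, 5]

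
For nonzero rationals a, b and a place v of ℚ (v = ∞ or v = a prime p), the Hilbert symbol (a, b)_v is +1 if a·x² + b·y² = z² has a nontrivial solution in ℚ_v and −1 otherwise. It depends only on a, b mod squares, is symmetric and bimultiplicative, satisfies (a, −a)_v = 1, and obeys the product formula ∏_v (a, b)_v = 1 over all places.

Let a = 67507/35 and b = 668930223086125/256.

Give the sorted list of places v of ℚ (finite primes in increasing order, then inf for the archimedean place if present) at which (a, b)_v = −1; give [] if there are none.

(a, b) ≡ (6545, 5005) mod (ℚ^×)²; places V = {2, 5, 7, 11, 13, 17, 19, 23, ∞}.
(a,b)_7: α=-1, u≡4; β=1, v≡4 (mod 7); (4|7)=+1, (4|7)=+1; sign (−1)^1·+1^1·+1^-1 = -1.
(a,b)_2: α=0, β=-8; u≡1, v≡5 (mod 8); ε(u)ε(v)=0·0, αω(v)=0·1, βω(u)=-8·0; sum ≡ 0  ⇒  +1.
(a,b)_23: α=0, u≡4; β=2, v≡11 (mod 23); (4|23)=+1, (11|23)=-1; sign (−1)^0·+1^2·-1^0 = +1.
(a,b)_17: α=1, u≡10; β=4, v≡3 (mod 17); (10|17)=-1, (3|17)=-1; sign (−1)^0·-1^4·-1^1 = -1.
(a,b)_∞: sgn(6545)=+, sgn(5005)=+, so +1.
(a,b)_13: α=0, u≡7; β=1, v≡11 (mod 13); (7|13)=-1, (11|13)=-1; sign (−1)^0·-1^1·-1^0 = -1.
(a,b)_11: α=1, u≡5; β=3, v≡3 (mod 11); (5|11)=+1, (3|11)=+1; sign (−1)^1·+1^3·+1^1 = -1.
(a,b)_5: α=-1, u≡1; β=3, v≡4 (mod 5); (1|5)=+1, (4|5)=+1; sign (−1)^0·+1^3·+1^-1 = +1.
(a,b)_19: α=2, u≡1; β=0, v≡13 (mod 19); (1|19)=+1, (13|19)=-1; sign (−1)^0·+1^0·-1^2 = +1.
Ram(6545, 5005) = {7, 11, 13, 17}; no ℚ_7-point on the conic.

[7, 11, 13, 17]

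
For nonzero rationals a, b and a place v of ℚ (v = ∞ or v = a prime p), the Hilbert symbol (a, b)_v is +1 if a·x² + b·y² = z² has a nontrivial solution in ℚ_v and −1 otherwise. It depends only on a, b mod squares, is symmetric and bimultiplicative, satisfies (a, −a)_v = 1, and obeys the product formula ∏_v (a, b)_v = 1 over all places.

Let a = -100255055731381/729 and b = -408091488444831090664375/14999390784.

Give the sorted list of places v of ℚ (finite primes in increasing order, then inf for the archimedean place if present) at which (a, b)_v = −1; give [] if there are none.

(a, b) ≡ (-1189, -9367) mod (ℚ^×)²; places V = {2, 3, 5, 7, 13, 17, 19, 29, 31, 41, ∞}.
(a,b)_∞: sgn(-1189)=−, sgn(-9367)=−, so -1.
(a,b)_5: α=0, u≡1; β=4, v≡3 (mod 5); (1|5)=+1, (3|5)=-1; sign (−1)^0·+1^4·-1^0 = +1.
(a,b)_3: α=-6, u≡2; β=-14, v≡2 (mod 3); (2|3)=-1, (2|3)=-1; sign (−1)^0·-1^-14·-1^-6 = +1.
(a,b)_19: α=2, u≡18; β=3, v≡5 (mod 19); (18|19)=-1, (5|19)=+1; sign (−1)^0·-1^3·+1^2 = -1.
(a,b)_2: α=0, β=-6; u≡3, v≡1 (mod 8); ε(u)ε(v)=1·0, αω(v)=0·0, βω(u)=-6·1; sum ≡ 0  ⇒  +1.
(a,b)_31: α=2, u≡8; β=2, v≡6 (mod 31); (8|31)=+1, (6|31)=-1; sign (−1)^0·+1^2·-1^2 = +1.
(a,b)_41: α=1, u≡28; β=2, v≡15 (mod 41); (28|41)=-1, (15|41)=-1; sign (−1)^0·-1^2·-1^1 = -1.
(a,b)_17: α=2, u≡9; β=1, v≡6 (mod 17); (9|17)=+1, (6|17)=-1; sign (−1)^0·+1^1·-1^2 = +1.
(a,b)_7: α=0, u≡2; β=-2, v≡6 (mod 7); (2|7)=+1, (6|7)=-1; sign (−1)^0·+1^-2·-1^0 = +1.
(a,b)_13: α=0, u≡8; β=2, v≡8 (mod 13); (8|13)=-1, (8|13)=-1; sign (−1)^0·-1^2·-1^0 = +1.
(a,b)_29: α=3, u≡11; β=5, v≡13 (mod 29); (11|29)=-1, (13|29)=+1; sign (−1)^0·-1^5·+1^3 = -1.
(-1189, -9367 / ℚ) ramifies at {19, 29, 41, ∞}: a division algebra.

[19, 29, 41, inf]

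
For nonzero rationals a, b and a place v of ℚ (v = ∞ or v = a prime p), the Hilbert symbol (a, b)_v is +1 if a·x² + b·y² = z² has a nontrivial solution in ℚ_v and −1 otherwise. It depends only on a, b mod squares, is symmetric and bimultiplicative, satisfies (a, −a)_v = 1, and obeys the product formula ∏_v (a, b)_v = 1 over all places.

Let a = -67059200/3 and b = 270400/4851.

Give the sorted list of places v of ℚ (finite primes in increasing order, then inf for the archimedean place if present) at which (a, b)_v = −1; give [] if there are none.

[3, 31]

Mod squares: a ≡ -186, b ≡ 11. Check v ∈ {∞, 2, 3, 5, 7, 11, 13, 31}.
v=11: a=11^0·(≡4), b=11^-1·(≡9) mod 11; (4|11)=+1, (9|11)=+1; (−1)^{0·-1·5}·(+1)^-1·(+1)^0 = +1.
v=7: a=7^0·(≡3), b=7^-2·(≡4) mod 7; (3|7)=-1, (4|7)=+1; (−1)^{0·-2·3}·(-1)^-2·(+1)^0 = +1.
v=13: a=13^2·(≡4), b=13^2·(≡7) mod 13; (4|13)=+1, (7|13)=-1; (−1)^{2·2·6}·(+1)^2·(-1)^2 = +1.
v=2: v_2(a)=9, v_2(b)=6; units ≡ 3, 3 (mod 8); ε·ε+αω+βω = 1·1+9·1+6·1 ≡ 0  ⇒  (a,b)_2 = +1.
v=5: a=5^2·(≡4), b=5^2·(≡1) mod 5; (4|5)=+1, (1|5)=+1; (−1)^{2·2·2}·(+1)^2·(+1)^2 = +1.
v=31: a=31^1·(≡14), b=31^0·(≡26) mod 31; (14|31)=+1, (26|31)=-1; (−1)^{1·0·15}·(+1)^0·(-1)^1 = -1.
v=3: a=3^-1·(≡1), b=3^-2·(≡2) mod 3; (1|3)=+1, (2|3)=-1; (−1)^{-1·-2·1}·(+1)^-2·(-1)^-1 = -1.
v=∞: -186 < 0 and 11 > 0  ⇒  (a,b)_∞ = +1.
Ram(-186, 11) = {3, 31}; no ℚ_3-point on the conic.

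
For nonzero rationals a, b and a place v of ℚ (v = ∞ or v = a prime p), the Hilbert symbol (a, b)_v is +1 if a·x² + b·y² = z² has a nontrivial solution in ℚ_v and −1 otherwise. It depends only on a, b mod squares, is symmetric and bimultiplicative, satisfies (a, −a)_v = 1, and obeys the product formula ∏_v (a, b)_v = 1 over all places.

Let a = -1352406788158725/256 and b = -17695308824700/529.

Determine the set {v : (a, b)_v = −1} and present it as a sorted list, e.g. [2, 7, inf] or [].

Mod squares: a ≡ -1581, b ≡ -663. Check v ∈ {∞, 2, 3, 5, 13, 17, 23, 31}.
v=5: a=5^2·(≡1), b=5^2·(≡3) mod 5; (1|5)=+1, (3|5)=-1; (−1)^{2·2·2}·(+1)^2·(-1)^2 = +1.
v=∞: -1581 < 0 and -663 < 0  ⇒  (a,b)_∞ = -1.
v=31: a=31^3·(≡27), b=31^4·(≡14) mod 31; (27|31)=-1, (14|31)=+1; (−1)^{3·4·15}·(-1)^4·(+1)^3 = +1.
v=13: a=13^2·(≡6), b=13^1·(≡3) mod 13; (6|13)=-1, (3|13)=+1; (−1)^{2·1·6}·(-1)^1·(+1)^2 = -1.
v=3: a=3^7·(≡1), b=3^1·(≡1) mod 3; (1|3)=+1, (1|3)=+1; (−1)^{7·1·1}·(+1)^1·(+1)^7 = -1.
v=17: a=17^3·(≡4), b=17^3·(≡14) mod 17; (4|17)=+1, (14|17)=-1; (−1)^{3·3·8}·(+1)^3·(-1)^3 = -1.
v=2: v_2(a)=-8, v_2(b)=2; units ≡ 3, 1 (mod 8); ε·ε+αω+βω = 1·0+-8·0+2·1 ≡ 0  ⇒  (a,b)_2 = +1.
v=23: a=23^0·(≡1), b=23^-2·(≡4) mod 23; (1|23)=+1, (4|23)=+1; (−1)^{0·-2·11}·(+1)^-2·(+1)^0 = +1.
Ram(-1581, -663) = {3, 13, 17, ∞}; no ℚ_3-point on the conic.

[3, 13, 17, inf]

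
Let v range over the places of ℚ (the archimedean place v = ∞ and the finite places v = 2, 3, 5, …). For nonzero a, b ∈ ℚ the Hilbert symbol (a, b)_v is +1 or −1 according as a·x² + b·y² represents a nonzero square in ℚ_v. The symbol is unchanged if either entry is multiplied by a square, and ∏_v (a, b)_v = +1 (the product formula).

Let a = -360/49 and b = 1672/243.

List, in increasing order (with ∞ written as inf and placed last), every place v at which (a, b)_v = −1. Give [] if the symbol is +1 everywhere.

[2, 3]

Mod squares: a ≡ -10, b ≡ 1254. Check v ∈ {∞, 2, 3, 5, 7, 11, 19}.
v=5: a=5^1·(≡2), b=5^0·(≡4) mod 5; (2|5)=-1, (4|5)=+1; (−1)^{1·0·2}·(-1)^0·(+1)^1 = +1.
v=3: a=3^2·(≡2), b=3^-5·(≡1) mod 3; (2|3)=-1, (1|3)=+1; (−1)^{2·-5·1}·(-1)^-5·(+1)^2 = -1.
v=∞: -10 < 0 and 1254 > 0  ⇒  (a,b)_∞ = +1.
v=7: a=7^-2·(≡4), b=7^0·(≡4) mod 7; (4|7)=+1, (4|7)=+1; (−1)^{-2·0·3}·(+1)^0·(+1)^-2 = +1.
v=19: a=19^0·(≡7), b=19^1·(≡16) mod 19; (7|19)=+1, (16|19)=+1; (−1)^{0·1·9}·(+1)^1·(+1)^0 = +1.
v=11: a=11^0·(≡5), b=11^1·(≡9) mod 11; (5|11)=+1, (9|11)=+1; (−1)^{0·1·5}·(+1)^1·(+1)^0 = +1.
v=2: v_2(a)=3, v_2(b)=3; units ≡ 3, 3 (mod 8); ε·ε+αω+βω = 1·1+3·1+3·1 ≡ 1  ⇒  (a,b)_2 = -1.
|Ram(-10, 1254)| = 2, even; anisotropic at {2, 3}.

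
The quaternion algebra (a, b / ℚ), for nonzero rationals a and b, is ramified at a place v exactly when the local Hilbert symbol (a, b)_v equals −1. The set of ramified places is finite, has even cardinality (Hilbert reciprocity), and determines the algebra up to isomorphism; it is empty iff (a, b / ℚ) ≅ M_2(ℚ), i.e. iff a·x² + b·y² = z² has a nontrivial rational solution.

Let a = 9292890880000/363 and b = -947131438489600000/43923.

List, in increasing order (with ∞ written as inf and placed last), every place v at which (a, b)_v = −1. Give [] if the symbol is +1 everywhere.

Mod squares: a ≡ 714, b ≡ -23205. Check v ∈ {∞, 2, 3, 5, 7, 11, 13, 17, 19}.
v=7: a=7^1·(≡2), b=7^3·(≡6) mod 7; (2|7)=+1, (6|7)=-1; (−1)^{1·3·3}·(+1)^3·(-1)^1 = +1.
v=3: a=3^-1·(≡1), b=3^-1·(≡2) mod 3; (1|3)=+1, (2|3)=-1; (−1)^{-1·-1·1}·(+1)^-1·(-1)^-1 = +1.
v=∞: 714 > 0 and -23205 < 0  ⇒  (a,b)_∞ = +1.
v=13: a=13^2·(≡3), b=13^3·(≡9) mod 13; (3|13)=+1, (9|13)=+1; (−1)^{2·3·6}·(+1)^3·(+1)^2 = +1.
v=17: a=17^1·(≡2), b=17^1·(≡12) mod 17; (2|17)=+1, (12|17)=-1; (−1)^{1·1·8}·(+1)^1·(-1)^1 = -1.
v=19: a=19^2·(≡17), b=19^2·(≡12) mod 19; (17|19)=+1, (12|19)=-1; (−1)^{2·2·9}·(+1)^2·(-1)^2 = +1.
v=5: a=5^4·(≡1), b=5^5·(≡1) mod 5; (1|5)=+1, (1|5)=+1; (−1)^{4·5·2}·(+1)^5·(+1)^4 = +1.
v=2: v_2(a)=11, v_2(b)=16; units ≡ 5, 3 (mod 8); ε·ε+αω+βω = 0·1+11·1+16·1 ≡ 1  ⇒  (a,b)_2 = -1.
v=11: a=11^-2·(≡8), b=11^-4·(≡4) mod 11; (8|11)=-1, (4|11)=+1; (−1)^{-2·-4·5}·(-1)^-4·(+1)^-2 = +1.
|Ram(714, -23205)| = 2, even; anisotropic at {2, 17}.

[2, 17]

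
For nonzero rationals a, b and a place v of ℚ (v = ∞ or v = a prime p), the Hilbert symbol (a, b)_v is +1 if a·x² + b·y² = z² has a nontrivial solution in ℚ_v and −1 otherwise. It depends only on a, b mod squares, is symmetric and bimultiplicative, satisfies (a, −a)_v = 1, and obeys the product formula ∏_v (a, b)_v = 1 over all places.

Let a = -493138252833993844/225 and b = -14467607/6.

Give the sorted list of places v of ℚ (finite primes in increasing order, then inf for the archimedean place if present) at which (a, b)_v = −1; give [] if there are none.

[3, 7, 31, inf]

Mod squares: a ≡ -589, b ≡ -717402. Check v ∈ {∞, 2, 3, 5, 7, 11, 19, 29, 31}.
v=∞: -589 < 0 and -717402 < 0  ⇒  (a,b)_∞ = -1.
v=31: a=31^3·(≡12), b=31^1·(≡22) mod 31; (12|31)=-1, (22|31)=-1; (−1)^{3·1·15}·(-1)^1·(-1)^3 = -1.
v=3: a=3^-2·(≡2), b=3^-1·(≡2) mod 3; (2|3)=-1, (2|3)=-1; (−1)^{-2·-1·1}·(-1)^-1·(-1)^-2 = -1.
v=7: a=7^2·(≡5), b=7^1·(≡2) mod 7; (5|7)=-1, (2|7)=+1; (−1)^{2·1·3}·(-1)^1·(+1)^2 = -1.
v=11: a=11^4·(≡3), b=11^2·(≡6) mod 11; (3|11)=+1, (6|11)=-1; (−1)^{4·2·5}·(+1)^2·(-1)^4 = +1.
v=5: a=5^-2·(≡4), b=5^0·(≡3) mod 5; (4|5)=+1, (3|5)=-1; (−1)^{-2·0·2}·(+1)^0·(-1)^-2 = +1.
v=19: a=19^3·(≡4), b=19^1·(≡8) mod 19; (4|19)=+1, (8|19)=-1; (−1)^{3·1·9}·(+1)^1·(-1)^3 = +1.
v=2: v_2(a)=2, v_2(b)=-1; units ≡ 3, 3 (mod 8); ε·ε+αω+βω = 1·1+2·1+-1·1 ≡ 0  ⇒  (a,b)_2 = +1.
v=29: a=29^2·(≡16), b=29^1·(≡20) mod 29; (16|29)=+1, (20|29)=+1; (−1)^{2·1·14}·(+1)^1·(+1)^2 = +1.
|Ram(-589, -717402)| = 4, even; anisotropic at {3, 7, 31, ∞}.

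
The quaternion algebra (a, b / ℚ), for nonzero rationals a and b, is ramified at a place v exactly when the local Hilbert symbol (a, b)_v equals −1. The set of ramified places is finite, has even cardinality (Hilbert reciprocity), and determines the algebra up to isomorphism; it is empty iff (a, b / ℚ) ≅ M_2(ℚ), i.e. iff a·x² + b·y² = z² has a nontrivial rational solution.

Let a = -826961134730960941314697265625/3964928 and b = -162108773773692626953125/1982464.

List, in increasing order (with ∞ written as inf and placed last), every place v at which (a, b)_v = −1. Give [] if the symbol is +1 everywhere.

(a, b) ≡ (-335298, -293045) mod (ℚ^×)²; places V = {2, 3, 5, 11, 29, 41, 43, 47, ∞}.
(a,b)_41: α=3, u≡35; β=2, v≡37 (mod 41); (35|41)=-1, (37|41)=+1; sign (−1)^0·-1^2·+1^3 = +1.
(a,b)_3: α=3, u≡2; β=6, v≡1 (mod 3); (2|3)=-1, (1|3)=+1; sign (−1)^0·-1^6·+1^3 = +1.
(a,b)_29: α=1, u≡7; β=1, v≡5 (mod 29); (7|29)=+1, (5|29)=+1; sign (−1)^0·+1^1·+1^1 = +1.
(a,b)_2: α=-15, β=-14; u≡7, v≡3 (mod 8); ε(u)ε(v)=1·1, αω(v)=-15·1, βω(u)=-14·0; sum ≡ 0  ⇒  +1.
(a,b)_∞: sgn(-335298)=−, sgn(-293045)=−, so -1.
(a,b)_11: α=-2, u≡3; β=-2, v≡7 (mod 11); (3|11)=+1, (7|11)=-1; sign (−1)^0·+1^-2·-1^-2 = +1.
(a,b)_47: α=1, u≡44; β=1, v≡9 (mod 47); (44|47)=-1, (9|47)=+1; sign (−1)^1·-1^1·+1^1 = +1.
(a,b)_5: α=20, u≡3; β=13, v≡4 (mod 5); (3|5)=-1, (4|5)=+1; sign (−1)^0·-1^13·+1^20 = -1.
(a,b)_43: α=4, u≡38; β=3, v≡42 (mod 43); (38|43)=+1, (42|43)=-1; sign (−1)^0·+1^3·-1^4 = +1.
(-335298, -293045 / ℚ) ramifies at {5, ∞}: a division algebra.

[5, inf]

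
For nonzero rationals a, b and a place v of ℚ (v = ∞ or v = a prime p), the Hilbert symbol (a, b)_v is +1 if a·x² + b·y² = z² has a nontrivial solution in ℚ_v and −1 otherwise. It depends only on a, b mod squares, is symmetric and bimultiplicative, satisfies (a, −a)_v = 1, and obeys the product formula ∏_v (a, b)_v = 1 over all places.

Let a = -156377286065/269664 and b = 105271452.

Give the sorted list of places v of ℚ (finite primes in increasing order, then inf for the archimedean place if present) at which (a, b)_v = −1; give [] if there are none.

Mod squares: a ≡ -390, b ≡ 143. Check v ∈ {∞, 2, 3, 5, 7, 11, 13, 53}.
v=53: a=53^-2·(≡34), b=53^0·(≡43) mod 53; (34|53)=-1, (43|53)=+1; (−1)^{-2·0·26}·(-1)^0·(+1)^-2 = +1.
v=7: a=7^6·(≡1), b=7^0·(≡6) mod 7; (1|7)=+1, (6|7)=-1; (−1)^{6·0·3}·(+1)^0·(-1)^6 = +1.
v=13: a=13^3·(≡4), b=13^3·(≡11) mod 13; (4|13)=+1, (11|13)=-1; (−1)^{3·3·6}·(+1)^3·(-1)^3 = -1.
v=∞: -390 < 0 and 143 > 0  ⇒  (a,b)_∞ = +1.
v=5: a=5^1·(≡3), b=5^0·(≡2) mod 5; (3|5)=-1, (2|5)=-1; (−1)^{1·0·2}·(-1)^0·(-1)^1 = -1.
v=11: a=11^2·(≡6), b=11^3·(≡2) mod 11; (6|11)=-1, (2|11)=-1; (−1)^{2·3·5}·(-1)^3·(-1)^2 = -1.
v=3: a=3^-1·(≡2), b=3^2·(≡2) mod 3; (2|3)=-1, (2|3)=-1; (−1)^{-1·2·1}·(-1)^2·(-1)^-1 = -1.
v=2: v_2(a)=-5, v_2(b)=2; units ≡ 5, 7 (mod 8); ε·ε+αω+βω = 0·1+-5·0+2·1 ≡ 0  ⇒  (a,b)_2 = +1.
(-390, 143 / ℚ) ramifies at {3, 5, 11, 13}: a division algebra.

[3, 5, 11, 13]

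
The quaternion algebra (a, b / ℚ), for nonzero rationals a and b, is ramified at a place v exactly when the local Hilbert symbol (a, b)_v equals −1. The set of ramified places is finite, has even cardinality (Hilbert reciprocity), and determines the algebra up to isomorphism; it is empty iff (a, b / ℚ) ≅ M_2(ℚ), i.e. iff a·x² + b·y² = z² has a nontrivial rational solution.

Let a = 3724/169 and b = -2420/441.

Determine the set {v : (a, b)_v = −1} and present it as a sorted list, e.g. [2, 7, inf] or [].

(a, b) ≡ (19, -5) mod (ℚ^×)²; places V = {2, 3, 5, 7, 11, 13, 19, ∞}.
(a,b)_5: α=0, u≡1; β=1, v≡1 (mod 5); (1|5)=+1, (1|5)=+1; sign (−1)^0·+1^1·+1^0 = +1.
(a,b)_19: α=1, u≡16; β=0, v≡3 (mod 19); (16|19)=+1, (3|19)=-1; sign (−1)^0·+1^0·-1^1 = -1.
(a,b)_2: α=2, β=2; u≡3, v≡3 (mod 8); ε(u)ε(v)=1·1, αω(v)=2·1, βω(u)=2·1; sum ≡ 1  ⇒  -1.
(a,b)_3: α=0, u≡1; β=-2, v≡1 (mod 3); (1|3)=+1, (1|3)=+1; sign (−1)^0·+1^-2·+1^0 = +1.
(a,b)_11: α=0, u≡7; β=2, v≡2 (mod 11); (7|11)=-1, (2|11)=-1; sign (−1)^0·-1^2·-1^0 = +1.
(a,b)_13: α=-2, u≡6; β=0, v≡2 (mod 13); (6|13)=-1, (2|13)=-1; sign (−1)^0·-1^0·-1^-2 = +1.
(a,b)_∞: sgn(19)=+, sgn(-5)=−, so +1.
(a,b)_7: α=2, u≡6; β=-2, v≡1 (mod 7); (6|7)=-1, (1|7)=+1; sign (−1)^0·-1^-2·+1^2 = +1.
|Ram(19, -5)| = 2, even; anisotropic at {2, 19}.

[2, 19]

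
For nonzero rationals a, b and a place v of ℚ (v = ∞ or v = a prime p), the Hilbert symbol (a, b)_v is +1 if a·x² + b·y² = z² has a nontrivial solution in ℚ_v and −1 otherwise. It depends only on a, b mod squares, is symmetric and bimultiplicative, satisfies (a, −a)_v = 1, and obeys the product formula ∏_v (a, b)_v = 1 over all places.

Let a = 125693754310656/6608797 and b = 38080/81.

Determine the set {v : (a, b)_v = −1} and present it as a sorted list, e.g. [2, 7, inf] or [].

[5, 17]

(a, b) ≡ (182, 595) mod (ℚ^×)²; places V = {2, 3, 5, 7, 13, 17, 23, 31, ∞}.
(a,b)_7: α=1, u≡6; β=1, v≡2 (mod 7); (6|7)=-1, (2|7)=+1; sign (−1)^1·-1^1·+1^1 = +1.
(a,b)_13: α=-1, u≡3; β=0, v≡1 (mod 13); (3|13)=+1, (1|13)=+1; sign (−1)^0·+1^0·+1^-1 = +1.
(a,b)_17: α=4, u≡3; β=1, v≡1 (mod 17); (3|17)=-1, (1|17)=+1; sign (−1)^0·-1^1·+1^4 = -1.
(a,b)_5: α=0, u≡3; β=1, v≡1 (mod 5); (3|5)=-1, (1|5)=+1; sign (−1)^0·-1^1·+1^0 = -1.
(a,b)_23: α=-2, u≡10; β=0, v≡7 (mod 23); (10|23)=-1, (7|23)=-1; sign (−1)^0·-1^0·-1^-2 = +1.
(a,b)_2: α=15, β=6; u≡3, v≡3 (mod 8); ε(u)ε(v)=1·1, αω(v)=15·1, βω(u)=6·1; sum ≡ 0  ⇒  +1.
(a,b)_∞: sgn(182)=+, sgn(595)=+, so +1.
(a,b)_3: α=8, u≡2; β=-4, v≡1 (mod 3); (2|3)=-1, (1|3)=+1; sign (−1)^0·-1^-4·+1^8 = +1.
(a,b)_31: α=-2, u≡21; β=0, v≡30 (mod 31); (21|31)=-1, (30|31)=-1; sign (−1)^0·-1^0·-1^-2 = +1.
Ram(182, 595) = {5, 17}; no ℚ_5-point on the conic.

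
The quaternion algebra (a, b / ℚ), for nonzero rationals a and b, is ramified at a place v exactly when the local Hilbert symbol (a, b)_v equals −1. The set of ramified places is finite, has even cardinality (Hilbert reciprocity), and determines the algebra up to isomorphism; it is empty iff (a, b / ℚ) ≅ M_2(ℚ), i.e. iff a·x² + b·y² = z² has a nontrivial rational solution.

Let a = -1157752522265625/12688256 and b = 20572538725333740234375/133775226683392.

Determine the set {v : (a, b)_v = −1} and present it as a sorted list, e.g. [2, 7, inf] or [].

[3, 13]

Mod squares: a ≡ -462, b ≡ 1001. Check v ∈ {∞, 2, 3, 5, 7, 11, 13, 17, 41}.
v=∞: -462 < 0 and 1001 > 0  ⇒  (a,b)_∞ = +1.
v=41: a=41^0·(≡28), b=41^-2·(≡38) mod 41; (28|41)=-1, (38|41)=-1; (−1)^{0·-2·20}·(-1)^-2·(-1)^0 = +1.
v=13: a=13^2·(≡5), b=13^3·(≡1) mod 13; (5|13)=-1, (1|13)=+1; (−1)^{2·3·6}·(-1)^3·(+1)^2 = -1.
v=7: a=7^-3·(≡2), b=7^-5·(≡6) mod 7; (2|7)=+1, (6|7)=-1; (−1)^{-3·-5·3}·(+1)^-5·(-1)^-3 = +1.
v=11: a=11^1·(≡7), b=11^1·(≡3) mod 11; (7|11)=-1, (3|11)=+1; (−1)^{1·1·5}·(-1)^1·(+1)^1 = +1.
v=3: a=3^13·(≡2), b=3^20·(≡2) mod 3; (2|3)=-1, (2|3)=-1; (−1)^{13·20·1}·(-1)^20·(-1)^13 = -1.
v=5: a=5^8·(≡3), b=5^12·(≡1) mod 5; (3|5)=-1, (1|5)=+1; (−1)^{8·12·2}·(-1)^12·(+1)^8 = +1.
v=17: a=17^-2·(≡14), b=17^-2·(≡9) mod 17; (14|17)=-1, (9|17)=+1; (−1)^{-2·-2·8}·(-1)^-2·(+1)^-2 = +1.
v=2: v_2(a)=-7, v_2(b)=-14; units ≡ 1, 1 (mod 8); ε·ε+αω+βω = 0·0+-7·0+-14·0 ≡ 0  ⇒  (a,b)_2 = +1.
(-462, 1001 / ℚ) ramifies at {3, 13}: a division algebra.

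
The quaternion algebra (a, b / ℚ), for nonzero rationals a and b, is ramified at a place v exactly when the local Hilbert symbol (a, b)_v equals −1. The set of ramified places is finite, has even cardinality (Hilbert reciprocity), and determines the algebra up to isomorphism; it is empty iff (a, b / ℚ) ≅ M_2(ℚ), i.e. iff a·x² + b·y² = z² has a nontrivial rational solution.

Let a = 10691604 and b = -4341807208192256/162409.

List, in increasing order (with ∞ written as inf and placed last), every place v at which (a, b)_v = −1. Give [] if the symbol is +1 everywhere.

(a, b) ≡ (6061, -209) mod (ℚ^×)²; places V = {2, 3, 7, 11, 13, 19, 29, 31, 47, ∞}.
(a,b)_7: α=2, u≡6; β=0, v≡1 (mod 7); (6|7)=-1, (1|7)=+1; sign (−1)^0·-1^0·+1^2 = +1.
(a,b)_19: α=1, u≡12; β=3, v≡18 (mod 19); (12|19)=-1, (18|19)=-1; sign (−1)^1·-1^3·-1^1 = -1.
(a,b)_29: α=1, u≡28; β=2, v≡20 (mod 29); (28|29)=+1, (20|29)=+1; sign (−1)^0·+1^2·+1^1 = +1.
(a,b)_2: α=2, β=8; u≡5, v≡7 (mod 8); ε(u)ε(v)=0·1, αω(v)=2·0, βω(u)=8·1; sum ≡ 0  ⇒  +1.
(a,b)_3: α=2, u≡1; β=0, v≡1 (mod 3); (1|3)=+1, (1|3)=+1; sign (−1)^0·+1^0·+1^2 = +1.
(a,b)_11: α=1, u≡4; β=3, v≡3 (mod 11); (4|11)=+1, (3|11)=+1; sign (−1)^1·+1^3·+1^1 = -1.
(a,b)_31: α=0, u≡14; β=-2, v≡18 (mod 31); (14|31)=+1, (18|31)=+1; sign (−1)^0·+1^-2·+1^0 = +1.
(a,b)_47: α=0, u≡44; β=2, v≡44 (mod 47); (44|47)=-1, (44|47)=-1; sign (−1)^0·-1^2·-1^0 = +1.
(a,b)_13: α=0, u≡1; β=-2, v≡10 (mod 13); (1|13)=+1, (10|13)=+1; sign (−1)^0·+1^-2·+1^0 = +1.
(a,b)_∞: sgn(6061)=+, sgn(-209)=−, so +1.
(6061, -209 / ℚ) ramifies at {11, 19}: a division algebra.

[11, 19]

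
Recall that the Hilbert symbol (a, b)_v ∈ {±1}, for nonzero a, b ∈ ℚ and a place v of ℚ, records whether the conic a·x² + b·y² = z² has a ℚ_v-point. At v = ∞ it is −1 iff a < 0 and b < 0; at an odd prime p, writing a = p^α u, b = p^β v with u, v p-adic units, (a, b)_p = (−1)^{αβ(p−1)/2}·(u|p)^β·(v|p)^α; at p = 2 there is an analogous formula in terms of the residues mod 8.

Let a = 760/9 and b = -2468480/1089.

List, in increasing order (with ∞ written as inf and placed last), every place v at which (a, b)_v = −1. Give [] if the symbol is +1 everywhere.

[5, 19]

Mod squares: a ≡ 190, b ≡ -38570. Check v ∈ {∞, 2, 3, 5, 7, 11, 19, 29}.
v=11: a=11^0·(≡5), b=11^-2·(≡7) mod 11; (5|11)=+1, (7|11)=-1; (−1)^{0·-2·5}·(+1)^-2·(-1)^0 = +1.
v=2: v_2(a)=3, v_2(b)=7; units ≡ 7, 3 (mod 8); ε·ε+αω+βω = 1·1+3·1+7·0 ≡ 0  ⇒  (a,b)_2 = +1.
v=3: a=3^-2·(≡1), b=3^-2·(≡1) mod 3; (1|3)=+1, (1|3)=+1; (−1)^{-2·-2·1}·(+1)^-2·(+1)^-2 = +1.
v=29: a=29^0·(≡20), b=29^1·(≡16) mod 29; (20|29)=+1, (16|29)=+1; (−1)^{0·1·14}·(+1)^1·(+1)^0 = +1.
v=5: a=5^1·(≡3), b=5^1·(≡1) mod 5; (3|5)=-1, (1|5)=+1; (−1)^{1·1·2}·(-1)^1·(+1)^1 = -1.
v=7: a=7^0·(≡2), b=7^1·(≡5) mod 7; (2|7)=+1, (5|7)=-1; (−1)^{0·1·3}·(+1)^1·(-1)^0 = +1.
v=19: a=19^1·(≡15), b=19^1·(≡13) mod 19; (15|19)=-1, (13|19)=-1; (−1)^{1·1·9}·(-1)^1·(-1)^1 = -1.
v=∞: 190 > 0 and -38570 < 0  ⇒  (a,b)_∞ = +1.
(190, -38570 / ℚ) ramifies at {5, 19}: a division algebra.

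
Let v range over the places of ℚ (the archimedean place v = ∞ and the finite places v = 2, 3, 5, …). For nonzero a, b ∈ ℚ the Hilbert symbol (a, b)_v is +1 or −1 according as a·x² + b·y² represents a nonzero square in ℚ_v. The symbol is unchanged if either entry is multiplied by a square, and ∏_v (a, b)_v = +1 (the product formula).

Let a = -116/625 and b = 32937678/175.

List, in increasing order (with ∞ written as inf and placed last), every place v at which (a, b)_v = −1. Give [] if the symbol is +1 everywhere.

(a, b) ≡ (-29, 316274) mod (ℚ^×)²; places V = {2, 3, 5, 7, 19, 29, 41, ∞}.
(a,b)_29: α=1, u≡7; β=1, v≡26 (mod 29); (7|29)=+1, (26|29)=-1; sign (−1)^0·+1^1·-1^1 = -1.
(a,b)_19: α=0, u≡1; β=1, v≡10 (mod 19); (1|19)=+1, (10|19)=-1; sign (−1)^0·+1^1·-1^0 = +1.
(a,b)_∞: sgn(-29)=−, sgn(316274)=+, so +1.
(a,b)_2: α=2, β=1; u≡3, v≡1 (mod 8); ε(u)ε(v)=1·0, αω(v)=2·0, βω(u)=1·1; sum ≡ 1  ⇒  -1.
(a,b)_5: α=-4, u≡4; β=-2, v≡4 (mod 5); (4|5)=+1, (4|5)=+1; sign (−1)^0·+1^-2·+1^-4 = +1.
(a,b)_3: α=0, u≡1; β=6, v≡2 (mod 3); (1|3)=+1, (2|3)=-1; sign (−1)^0·+1^6·-1^0 = +1.
(a,b)_41: α=0, u≡13; β=1, v≡19 (mod 41); (13|41)=-1, (19|41)=-1; sign (−1)^0·-1^1·-1^0 = -1.
(a,b)_7: α=0, u≡5; β=-1, v≡1 (mod 7); (5|7)=-1, (1|7)=+1; sign (−1)^0·-1^-1·+1^0 = -1.
|Ram(-29, 316274)| = 4, even; anisotropic at {2, 7, 29, 41}.

[2, 7, 29, 41]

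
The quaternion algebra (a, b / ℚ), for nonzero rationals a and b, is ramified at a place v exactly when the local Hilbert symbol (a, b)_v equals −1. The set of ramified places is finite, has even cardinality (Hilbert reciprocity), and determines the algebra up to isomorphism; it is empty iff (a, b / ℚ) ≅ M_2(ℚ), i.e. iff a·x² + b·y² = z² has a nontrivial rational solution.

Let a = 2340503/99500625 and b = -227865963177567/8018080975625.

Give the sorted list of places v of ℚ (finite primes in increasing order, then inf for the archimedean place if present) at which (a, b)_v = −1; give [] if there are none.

Mod squares: a ≡ 23, b ≡ -943. Check v ∈ {∞, 2, 3, 5, 7, 11, 13, 19, 23, 29, 41}.
v=11: a=11^2·(≡4), b=11^4·(≡3) mod 11; (4|11)=+1, (3|11)=+1; (−1)^{2·4·5}·(+1)^4·(+1)^2 = +1.
v=3: a=3^-2·(≡2), b=3^2·(≡2) mod 3; (2|3)=-1, (2|3)=-1; (−1)^{-2·2·1}·(-1)^2·(-1)^-2 = +1.
v=7: a=7^-2·(≡2), b=7^-4·(≡2) mod 7; (2|7)=+1, (2|7)=+1; (−1)^{-2·-4·3}·(+1)^-4·(+1)^-2 = +1.
v=41: a=41^0·(≡36), b=41^-1·(≡39) mod 41; (36|41)=+1, (39|41)=+1; (−1)^{0·-1·20}·(+1)^-1·(+1)^0 = +1.
v=29: a=29^2·(≡28), b=29^2·(≡14) mod 29; (28|29)=+1, (14|29)=-1; (−1)^{2·2·14}·(+1)^2·(-1)^2 = +1.
v=19: a=19^-2·(≡11), b=19^-4·(≡6) mod 19; (11|19)=+1, (6|19)=+1; (−1)^{-2·-4·9}·(+1)^-4·(+1)^-2 = +1.
v=13: a=13^0·(≡3), b=13^2·(≡8) mod 13; (3|13)=+1, (8|13)=-1; (−1)^{0·2·6}·(+1)^2·(-1)^0 = +1.
v=5: a=5^-4·(≡3), b=5^-4·(≡3) mod 5; (3|5)=-1, (3|5)=-1; (−1)^{-4·-4·2}·(-1)^-4·(-1)^-4 = +1.
v=23: a=23^1·(≡3), b=23^3·(≡21) mod 23; (3|23)=+1, (21|23)=-1; (−1)^{1·3·11}·(+1)^3·(-1)^1 = +1.
v=∞: 23 > 0 and -943 < 0  ⇒  (a,b)_∞ = +1.
v=2: v_2(a)=0, v_2(b)=0; units ≡ 7, 1 (mod 8); ε·ε+αω+βω = 1·0+0·0+0·0 ≡ 0  ⇒  (a,b)_2 = +1.
Every local symbol is +1, so the conic 23·x² + -943·y² = z² has ℚ_v-points for all v and hence a ℚ-point; (a, b / ℚ) ≅ M_2(ℚ).

[]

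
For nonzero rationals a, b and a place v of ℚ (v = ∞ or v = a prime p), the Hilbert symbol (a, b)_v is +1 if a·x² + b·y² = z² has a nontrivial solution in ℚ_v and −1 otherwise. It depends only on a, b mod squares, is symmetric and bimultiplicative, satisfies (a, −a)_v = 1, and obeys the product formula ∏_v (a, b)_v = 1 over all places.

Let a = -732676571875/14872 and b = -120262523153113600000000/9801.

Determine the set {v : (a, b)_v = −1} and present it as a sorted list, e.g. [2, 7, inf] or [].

Mod squares: a ≡ -57970, b ≡ -1426. Check v ∈ {∞, 2, 3, 5, 7, 11, 13, 17, 23, 29, 31}.
v=31: a=31^1·(≡22), b=31^3·(≡28) mod 31; (22|31)=-1, (28|31)=+1; (−1)^{1·3·15}·(-1)^3·(+1)^1 = +1.
v=11: a=11^-1·(≡6), b=11^-2·(≡4) mod 11; (6|11)=-1, (4|11)=+1; (−1)^{-1·-2·5}·(-1)^-2·(+1)^-1 = +1.
v=5: a=5^5·(≡1), b=5^8·(≡4) mod 5; (1|5)=+1, (4|5)=+1; (−1)^{5·8·2}·(+1)^8·(+1)^5 = +1.
v=17: a=17^1·(≡14), b=17^0·(≡4) mod 17; (14|17)=-1, (4|17)=+1; (−1)^{1·0·8}·(-1)^0·(+1)^1 = +1.
v=2: v_2(a)=-3, v_2(b)=15; units ≡ 7, 7 (mod 8); ε·ε+αω+βω = 1·1+-3·0+15·0 ≡ 1  ⇒  (a,b)_2 = -1.
v=7: a=7^0·(≡1), b=7^2·(≡2) mod 7; (1|7)=+1, (2|7)=+1; (−1)^{0·2·3}·(+1)^2·(+1)^0 = +1.
v=∞: -57970 < 0 and -1426 < 0  ⇒  (a,b)_∞ = -1.
v=29: a=29^2·(≡9), b=29^0·(≡9) mod 29; (9|29)=+1, (9|29)=+1; (−1)^{2·0·14}·(+1)^0·(+1)^2 = +1.
v=23: a=23^2·(≡1), b=23^5·(≡5) mod 23; (1|23)=+1, (5|23)=-1; (−1)^{2·5·11}·(+1)^5·(-1)^2 = +1.
v=3: a=3^0·(≡2), b=3^-4·(≡2) mod 3; (2|3)=-1, (2|3)=-1; (−1)^{0·-4·1}·(-1)^-4·(-1)^0 = +1.
v=13: a=13^-2·(≡9), b=13^0·(≡12) mod 13; (9|13)=+1, (12|13)=+1; (−1)^{-2·0·6}·(+1)^0·(+1)^-2 = +1.
Ram(-57970, -1426) = {2, ∞}; no ℚ_2-point on the conic.

[2, inf]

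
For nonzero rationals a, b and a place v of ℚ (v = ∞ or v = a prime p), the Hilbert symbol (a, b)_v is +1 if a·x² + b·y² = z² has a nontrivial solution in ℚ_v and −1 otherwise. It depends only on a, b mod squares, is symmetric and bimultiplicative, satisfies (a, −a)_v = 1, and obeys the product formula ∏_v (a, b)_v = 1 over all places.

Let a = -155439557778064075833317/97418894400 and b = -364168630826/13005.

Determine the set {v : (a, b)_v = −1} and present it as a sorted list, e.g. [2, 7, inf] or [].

Mod squares: a ≡ -77, b ≡ -130. Check v ∈ {∞, 2, 3, 5, 7, 11, 13, 17, 19, 29, 53}.
v=19: a=19^2·(≡15), b=19^0·(≡18) mod 19; (15|19)=-1, (18|19)=-1; (−1)^{2·0·9}·(-1)^0·(-1)^2 = +1.
v=7: a=7^3·(≡6), b=7^2·(≡6) mod 7; (6|7)=-1, (6|7)=-1; (−1)^{3·2·3}·(-1)^2·(-1)^3 = -1.
v=2: v_2(a)=-6, v_2(b)=1; units ≡ 3, 7 (mod 8); ε·ε+αω+βω = 1·1+-6·0+1·1 ≡ 0  ⇒  (a,b)_2 = +1.
v=3: a=3^-6·(≡1), b=3^-2·(≡2) mod 3; (1|3)=+1, (2|3)=-1; (−1)^{-6·-2·1}·(+1)^-2·(-1)^-6 = +1.
v=17: a=17^-4·(≡8), b=17^-2·(≡12) mod 17; (8|17)=+1, (12|17)=-1; (−1)^{-4·-2·8}·(+1)^-2·(-1)^-4 = +1.
v=13: a=13^2·(≡12), b=13^1·(≡12) mod 13; (12|13)=+1, (12|13)=+1; (−1)^{2·1·6}·(+1)^1·(+1)^2 = +1.
v=∞: -77 < 0 and -130 < 0  ⇒  (a,b)_∞ = -1.
v=5: a=5^-2·(≡3), b=5^-1·(≡4) mod 5; (3|5)=-1, (4|5)=+1; (−1)^{-2·-1·2}·(-1)^-1·(+1)^-2 = -1.
v=11: a=11^3·(≡3), b=11^2·(≡6) mod 11; (3|11)=+1, (6|11)=-1; (−1)^{3·2·5}·(+1)^2·(-1)^3 = -1.
v=29: a=29^4·(≡26), b=29^2·(≡17) mod 29; (26|29)=-1, (17|29)=-1; (−1)^{4·2·14}·(-1)^2·(-1)^4 = +1.
v=53: a=53^4·(≡29), b=53^2·(≡37) mod 53; (29|53)=+1, (37|53)=+1; (−1)^{4·2·26}·(+1)^2·(+1)^4 = +1.
|Ram(-77, -130)| = 4, even; anisotropic at {5, 7, 11, ∞}.

[5, 7, 11, inf]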